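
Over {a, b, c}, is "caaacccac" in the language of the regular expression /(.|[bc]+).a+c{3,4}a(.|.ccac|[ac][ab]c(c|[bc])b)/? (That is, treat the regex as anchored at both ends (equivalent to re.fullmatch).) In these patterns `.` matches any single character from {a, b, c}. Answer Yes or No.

Yes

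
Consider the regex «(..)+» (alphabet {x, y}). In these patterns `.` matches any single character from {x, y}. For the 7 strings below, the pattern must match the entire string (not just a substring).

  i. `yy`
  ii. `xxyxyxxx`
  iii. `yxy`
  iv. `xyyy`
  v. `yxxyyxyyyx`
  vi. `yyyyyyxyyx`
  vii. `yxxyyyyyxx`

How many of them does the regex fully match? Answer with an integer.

i → match
ii → match
iii → no match
iv → match
v → match
vi → match
vii → match
Total matched: 6

6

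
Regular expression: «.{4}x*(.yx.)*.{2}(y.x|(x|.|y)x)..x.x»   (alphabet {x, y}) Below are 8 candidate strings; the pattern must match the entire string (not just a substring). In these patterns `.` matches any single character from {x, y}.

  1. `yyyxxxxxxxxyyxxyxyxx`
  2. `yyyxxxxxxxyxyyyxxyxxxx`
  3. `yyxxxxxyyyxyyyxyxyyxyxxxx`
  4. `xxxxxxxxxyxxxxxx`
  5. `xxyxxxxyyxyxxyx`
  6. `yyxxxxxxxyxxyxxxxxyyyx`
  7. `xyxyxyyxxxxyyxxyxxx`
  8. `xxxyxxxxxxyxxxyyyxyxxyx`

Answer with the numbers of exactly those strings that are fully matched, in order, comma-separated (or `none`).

1 → no match
2 → match
3 → no match
4 → match
5 → match
6 → no match
7 → match
8 → match

2, 4, 5, 7, 8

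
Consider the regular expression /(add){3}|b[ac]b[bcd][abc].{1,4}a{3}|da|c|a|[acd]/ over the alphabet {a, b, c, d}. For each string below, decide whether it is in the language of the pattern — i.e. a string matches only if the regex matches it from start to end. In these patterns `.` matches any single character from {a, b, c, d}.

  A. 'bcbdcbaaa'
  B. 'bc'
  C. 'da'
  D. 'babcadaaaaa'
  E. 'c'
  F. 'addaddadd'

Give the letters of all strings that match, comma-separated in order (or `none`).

A, C, D, E, F

A → match
B → no match
C → match
D → match
E → match
F → match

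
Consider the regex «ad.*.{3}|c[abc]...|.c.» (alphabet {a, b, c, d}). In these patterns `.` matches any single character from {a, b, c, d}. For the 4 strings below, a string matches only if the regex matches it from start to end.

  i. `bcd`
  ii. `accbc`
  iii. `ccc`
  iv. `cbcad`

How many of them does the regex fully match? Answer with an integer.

i → match
ii → no match
iii → match
iv → match
Total matched: 3

3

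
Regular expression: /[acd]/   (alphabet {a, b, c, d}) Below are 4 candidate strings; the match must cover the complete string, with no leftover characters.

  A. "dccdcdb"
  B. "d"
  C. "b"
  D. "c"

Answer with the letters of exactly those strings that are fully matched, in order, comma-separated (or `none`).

B, D

A → no match
B → match
C → no match
D → match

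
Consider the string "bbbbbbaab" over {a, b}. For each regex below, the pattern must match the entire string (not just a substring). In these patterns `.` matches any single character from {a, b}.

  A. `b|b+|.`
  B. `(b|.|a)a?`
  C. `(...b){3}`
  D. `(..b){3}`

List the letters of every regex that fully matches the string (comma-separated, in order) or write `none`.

A → no match
B → no match
C → no match
D → match

D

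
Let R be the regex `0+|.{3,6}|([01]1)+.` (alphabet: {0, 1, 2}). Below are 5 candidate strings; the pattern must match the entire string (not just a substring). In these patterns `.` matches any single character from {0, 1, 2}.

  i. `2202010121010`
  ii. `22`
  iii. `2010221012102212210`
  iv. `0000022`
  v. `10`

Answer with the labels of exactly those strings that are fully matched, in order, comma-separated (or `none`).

i → no match
ii → no match
iii → no match
iv → no match
v → no match

none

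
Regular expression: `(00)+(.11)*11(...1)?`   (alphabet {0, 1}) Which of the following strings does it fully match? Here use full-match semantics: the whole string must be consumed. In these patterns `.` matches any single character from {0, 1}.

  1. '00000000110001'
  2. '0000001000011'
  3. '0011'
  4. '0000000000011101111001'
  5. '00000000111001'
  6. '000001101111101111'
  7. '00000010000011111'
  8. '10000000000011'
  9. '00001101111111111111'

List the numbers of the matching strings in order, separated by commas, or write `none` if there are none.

1 → match
2 → no match
3 → match
4 → no match
5 → match
6 → match
7 → no match
8 → no match — must start with '00'
9 → no match

1, 3, 5, 6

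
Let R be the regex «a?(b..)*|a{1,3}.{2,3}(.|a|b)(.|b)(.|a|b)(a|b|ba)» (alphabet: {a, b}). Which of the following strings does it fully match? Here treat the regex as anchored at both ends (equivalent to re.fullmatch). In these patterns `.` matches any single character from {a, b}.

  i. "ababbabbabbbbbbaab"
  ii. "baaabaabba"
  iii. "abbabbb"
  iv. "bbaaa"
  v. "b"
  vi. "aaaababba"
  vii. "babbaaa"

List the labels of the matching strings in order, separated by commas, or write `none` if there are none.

iii, vi

i → no match
ii → no match
iii → match
iv → no match
v → no match
vi → match
vii → no match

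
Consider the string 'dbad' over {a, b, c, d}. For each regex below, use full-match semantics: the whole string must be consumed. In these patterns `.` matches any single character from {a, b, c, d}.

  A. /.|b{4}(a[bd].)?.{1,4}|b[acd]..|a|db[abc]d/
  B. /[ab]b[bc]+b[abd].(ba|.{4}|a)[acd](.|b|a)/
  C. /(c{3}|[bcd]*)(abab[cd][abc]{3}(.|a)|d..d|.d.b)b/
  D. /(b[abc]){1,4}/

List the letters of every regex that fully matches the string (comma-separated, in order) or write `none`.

A → match
B → no match
C → no match — must end with 'b'
D → no match — must start with 'b'

A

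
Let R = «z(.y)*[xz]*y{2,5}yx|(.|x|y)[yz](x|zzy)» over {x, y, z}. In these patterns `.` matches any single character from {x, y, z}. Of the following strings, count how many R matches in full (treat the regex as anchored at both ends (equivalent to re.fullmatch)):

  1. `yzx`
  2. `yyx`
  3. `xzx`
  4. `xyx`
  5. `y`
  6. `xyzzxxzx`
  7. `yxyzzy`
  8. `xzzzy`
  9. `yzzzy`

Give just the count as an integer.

1 → match
2 → match
3 → match
4 → match
5 → no match
6 → no match
7 → no match
8 → match
9 → match
Total matched: 6

6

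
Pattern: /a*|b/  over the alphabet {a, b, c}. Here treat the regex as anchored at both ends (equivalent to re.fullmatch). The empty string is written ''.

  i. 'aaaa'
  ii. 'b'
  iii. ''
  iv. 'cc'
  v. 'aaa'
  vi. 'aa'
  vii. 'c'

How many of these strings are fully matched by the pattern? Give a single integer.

5

i → match
ii → match
iii → match
iv → no match
v → match
vi → match
vii → no match
Total matched: 5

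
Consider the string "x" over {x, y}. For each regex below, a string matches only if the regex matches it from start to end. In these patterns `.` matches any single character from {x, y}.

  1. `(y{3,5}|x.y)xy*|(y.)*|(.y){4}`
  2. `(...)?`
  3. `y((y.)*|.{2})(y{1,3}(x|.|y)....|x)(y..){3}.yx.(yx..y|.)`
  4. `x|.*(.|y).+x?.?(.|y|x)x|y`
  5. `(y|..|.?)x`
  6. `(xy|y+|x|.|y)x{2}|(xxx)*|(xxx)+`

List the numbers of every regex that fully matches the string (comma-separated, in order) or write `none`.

1 → no match
2 → no match
3 → no match — must start with "y"
4 → match
5 → match
6 → no match

4, 5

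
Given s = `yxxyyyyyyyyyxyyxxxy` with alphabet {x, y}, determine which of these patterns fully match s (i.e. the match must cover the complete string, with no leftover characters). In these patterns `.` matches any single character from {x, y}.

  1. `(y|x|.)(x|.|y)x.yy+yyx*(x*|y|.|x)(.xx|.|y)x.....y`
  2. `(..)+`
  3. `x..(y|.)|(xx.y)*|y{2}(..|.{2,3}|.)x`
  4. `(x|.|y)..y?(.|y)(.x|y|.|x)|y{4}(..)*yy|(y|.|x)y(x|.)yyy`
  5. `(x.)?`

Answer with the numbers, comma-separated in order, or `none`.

1 → match
2 → no match
3 → no match
4 → no match
5 → no match

1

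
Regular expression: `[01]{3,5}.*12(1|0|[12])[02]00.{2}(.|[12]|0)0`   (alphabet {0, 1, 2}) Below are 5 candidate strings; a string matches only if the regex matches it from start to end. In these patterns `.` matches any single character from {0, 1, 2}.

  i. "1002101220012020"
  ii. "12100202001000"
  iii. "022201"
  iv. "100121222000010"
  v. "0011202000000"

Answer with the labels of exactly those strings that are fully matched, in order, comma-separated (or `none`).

i → no match
ii → no match
iii → no match — must end with "0"
iv → match
v → match

iv, v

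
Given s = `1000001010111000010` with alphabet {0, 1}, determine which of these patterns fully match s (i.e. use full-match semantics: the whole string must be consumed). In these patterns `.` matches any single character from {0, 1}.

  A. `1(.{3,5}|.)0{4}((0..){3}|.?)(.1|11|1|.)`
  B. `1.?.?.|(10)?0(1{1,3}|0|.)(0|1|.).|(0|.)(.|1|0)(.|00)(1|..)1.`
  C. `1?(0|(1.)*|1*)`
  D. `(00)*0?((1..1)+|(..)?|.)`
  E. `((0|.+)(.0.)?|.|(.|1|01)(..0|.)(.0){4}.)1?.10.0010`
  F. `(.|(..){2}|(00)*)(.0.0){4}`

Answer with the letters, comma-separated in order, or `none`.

A → no match
B → no match
C → no match
D → no match
E → match
F → no match

E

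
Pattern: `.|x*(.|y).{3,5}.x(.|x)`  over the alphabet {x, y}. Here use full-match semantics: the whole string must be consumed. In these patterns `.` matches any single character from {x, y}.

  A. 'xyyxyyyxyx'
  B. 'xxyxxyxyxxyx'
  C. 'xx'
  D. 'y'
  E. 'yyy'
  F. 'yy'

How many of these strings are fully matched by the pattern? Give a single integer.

1

A. 'xyyxyyyxyx' → no match
B. 'xxyxxyxyxxyx' → no match
C. 'xx' → no match
D. 'y' → match
E. 'yyy' → no match
F. 'yy' → no match
Total matched: 1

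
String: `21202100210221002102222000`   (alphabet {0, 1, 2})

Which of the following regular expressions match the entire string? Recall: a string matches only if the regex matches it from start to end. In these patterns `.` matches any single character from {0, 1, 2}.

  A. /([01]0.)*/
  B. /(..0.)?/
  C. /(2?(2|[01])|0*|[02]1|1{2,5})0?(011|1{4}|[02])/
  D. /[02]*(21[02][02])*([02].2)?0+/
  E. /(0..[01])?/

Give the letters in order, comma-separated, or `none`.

D

A → no match
B → no match
C → no match
D → match
E → no match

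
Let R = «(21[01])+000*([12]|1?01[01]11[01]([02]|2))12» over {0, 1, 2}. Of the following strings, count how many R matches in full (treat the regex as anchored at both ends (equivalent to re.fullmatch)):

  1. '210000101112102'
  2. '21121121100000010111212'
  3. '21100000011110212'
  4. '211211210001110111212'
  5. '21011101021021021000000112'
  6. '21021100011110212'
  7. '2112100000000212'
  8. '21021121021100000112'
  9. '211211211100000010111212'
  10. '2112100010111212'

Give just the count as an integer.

5

1 → no match — must end with '12'
2 → match
3 → match
4 → no match
5 → no match
6 → match
7 → match
8 → match
9 → no match
10 → no match
Total matched: 5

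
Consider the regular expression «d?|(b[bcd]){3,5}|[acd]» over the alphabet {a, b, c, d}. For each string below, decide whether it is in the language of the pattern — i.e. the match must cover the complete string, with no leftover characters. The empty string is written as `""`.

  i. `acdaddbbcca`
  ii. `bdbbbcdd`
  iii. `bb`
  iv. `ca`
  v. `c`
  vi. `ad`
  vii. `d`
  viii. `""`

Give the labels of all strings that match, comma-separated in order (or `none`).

i → no match
ii → no match
iii → no match
iv → no match
v → match
vi → no match
vii → match
viii → match

v, vii, viii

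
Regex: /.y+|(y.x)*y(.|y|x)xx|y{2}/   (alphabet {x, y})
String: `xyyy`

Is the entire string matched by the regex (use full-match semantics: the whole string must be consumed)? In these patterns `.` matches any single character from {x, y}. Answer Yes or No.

Yes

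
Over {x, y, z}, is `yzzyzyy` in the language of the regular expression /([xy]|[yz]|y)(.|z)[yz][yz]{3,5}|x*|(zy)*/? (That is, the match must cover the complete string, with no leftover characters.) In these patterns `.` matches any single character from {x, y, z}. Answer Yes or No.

Yes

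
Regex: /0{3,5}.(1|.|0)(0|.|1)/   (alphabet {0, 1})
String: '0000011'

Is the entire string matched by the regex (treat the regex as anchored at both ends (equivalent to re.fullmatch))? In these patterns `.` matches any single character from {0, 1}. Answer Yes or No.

Yes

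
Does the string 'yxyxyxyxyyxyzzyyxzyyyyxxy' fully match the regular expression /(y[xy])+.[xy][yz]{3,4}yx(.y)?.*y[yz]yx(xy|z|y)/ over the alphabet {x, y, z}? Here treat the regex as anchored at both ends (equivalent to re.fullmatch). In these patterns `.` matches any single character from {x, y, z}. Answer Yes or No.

Yes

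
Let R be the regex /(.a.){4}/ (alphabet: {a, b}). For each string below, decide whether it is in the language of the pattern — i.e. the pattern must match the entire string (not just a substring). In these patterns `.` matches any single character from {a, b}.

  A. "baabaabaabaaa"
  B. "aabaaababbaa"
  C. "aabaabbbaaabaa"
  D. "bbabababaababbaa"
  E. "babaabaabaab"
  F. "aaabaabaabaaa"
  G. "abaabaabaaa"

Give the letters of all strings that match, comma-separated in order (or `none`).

B, E

A → no match
B → match
C → no match
D → no match
E → match
F → no match
G → no match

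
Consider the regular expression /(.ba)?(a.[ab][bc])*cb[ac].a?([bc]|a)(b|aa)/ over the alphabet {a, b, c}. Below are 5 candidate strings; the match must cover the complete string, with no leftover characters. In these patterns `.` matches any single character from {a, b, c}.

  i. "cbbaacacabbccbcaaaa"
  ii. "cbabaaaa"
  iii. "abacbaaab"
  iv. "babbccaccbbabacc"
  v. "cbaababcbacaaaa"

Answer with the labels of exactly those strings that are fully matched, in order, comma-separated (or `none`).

i → no match
ii. "cbabaaaa" → match
iii. "abacbaaab" → match
iv → no match
v → match

ii, iii, v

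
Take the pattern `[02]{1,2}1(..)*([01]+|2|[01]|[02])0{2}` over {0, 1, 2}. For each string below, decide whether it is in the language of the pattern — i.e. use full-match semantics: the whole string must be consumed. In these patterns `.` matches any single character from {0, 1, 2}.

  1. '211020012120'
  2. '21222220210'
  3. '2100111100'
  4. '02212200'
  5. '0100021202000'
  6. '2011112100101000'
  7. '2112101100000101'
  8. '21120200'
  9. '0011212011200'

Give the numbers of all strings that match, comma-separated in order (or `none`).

1 → no match
2 → no match
3 → match
4 → no match
5 → match
6 → match
7 → no match — must end with '0'
8 → no match
9 → no match

3, 5, 6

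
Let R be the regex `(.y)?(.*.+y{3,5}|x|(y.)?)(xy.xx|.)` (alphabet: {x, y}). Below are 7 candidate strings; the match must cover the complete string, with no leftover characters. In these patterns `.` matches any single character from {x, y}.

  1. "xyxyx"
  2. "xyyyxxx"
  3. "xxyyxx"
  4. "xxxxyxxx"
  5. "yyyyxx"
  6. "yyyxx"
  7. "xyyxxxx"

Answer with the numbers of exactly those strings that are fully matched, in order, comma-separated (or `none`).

3, 6

1. "xyxyx" → no match
2. "xyyyxxx" → no match
3. "xxyyxx" → match
4. "xxxxyxxx" → no match
5. "yyyyxx" → no match
6. "yyyxx" → match
7. "xyyxxxx" → no match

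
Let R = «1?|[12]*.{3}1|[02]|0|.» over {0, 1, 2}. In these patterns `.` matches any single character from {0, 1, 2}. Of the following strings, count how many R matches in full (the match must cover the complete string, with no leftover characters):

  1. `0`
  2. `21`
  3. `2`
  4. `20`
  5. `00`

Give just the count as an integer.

2

1. `0` → match
2. `21` → no match
3. `2` → match
4. `20` → no match
5. `00` → no match
Total matched: 2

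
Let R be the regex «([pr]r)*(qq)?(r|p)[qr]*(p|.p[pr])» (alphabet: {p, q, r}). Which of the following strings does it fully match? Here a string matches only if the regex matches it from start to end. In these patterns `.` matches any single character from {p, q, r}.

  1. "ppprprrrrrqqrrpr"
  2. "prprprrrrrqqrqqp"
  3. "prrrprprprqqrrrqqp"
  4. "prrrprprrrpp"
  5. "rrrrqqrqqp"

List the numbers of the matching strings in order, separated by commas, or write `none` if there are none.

2, 3, 4, 5

1 → no match
2 → match
3 → match
4 → match
5 → match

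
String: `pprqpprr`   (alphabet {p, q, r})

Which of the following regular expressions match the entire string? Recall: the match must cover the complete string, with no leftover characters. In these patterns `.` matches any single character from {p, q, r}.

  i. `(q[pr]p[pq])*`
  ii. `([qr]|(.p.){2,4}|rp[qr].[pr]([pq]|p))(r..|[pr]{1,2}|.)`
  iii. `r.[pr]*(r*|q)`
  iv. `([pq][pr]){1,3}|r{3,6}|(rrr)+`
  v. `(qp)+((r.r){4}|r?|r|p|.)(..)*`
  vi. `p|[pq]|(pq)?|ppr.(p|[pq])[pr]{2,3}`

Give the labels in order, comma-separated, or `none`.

ii, vi

i → no match
ii → match
iii → no match — must start with `r`
iv → no match
v → no match — must start with `qp`
vi → match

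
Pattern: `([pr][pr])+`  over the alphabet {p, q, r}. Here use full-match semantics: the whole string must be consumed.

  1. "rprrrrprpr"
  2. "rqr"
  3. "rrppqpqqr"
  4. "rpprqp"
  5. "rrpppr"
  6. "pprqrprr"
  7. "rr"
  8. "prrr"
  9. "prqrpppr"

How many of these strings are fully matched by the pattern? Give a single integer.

1. "rprrrrprpr" → match
2. "rqr" → no match
3. "rrppqpqqr" → no match
4. "rpprqp" → no match
5. "rrpppr" → match
6. "pprqrprr" → no match
7. "rr" → match
8. "prrr" → match
9. "prqrpppr" → no match
Total matched: 4

4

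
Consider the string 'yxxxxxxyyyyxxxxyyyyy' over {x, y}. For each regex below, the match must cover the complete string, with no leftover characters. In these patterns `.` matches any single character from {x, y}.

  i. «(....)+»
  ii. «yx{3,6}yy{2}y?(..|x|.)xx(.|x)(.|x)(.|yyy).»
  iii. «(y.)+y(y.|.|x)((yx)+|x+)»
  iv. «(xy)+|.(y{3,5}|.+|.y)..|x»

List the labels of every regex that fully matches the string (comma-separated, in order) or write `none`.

i → match
ii → match
iii → no match
iv → match

i, ii, iv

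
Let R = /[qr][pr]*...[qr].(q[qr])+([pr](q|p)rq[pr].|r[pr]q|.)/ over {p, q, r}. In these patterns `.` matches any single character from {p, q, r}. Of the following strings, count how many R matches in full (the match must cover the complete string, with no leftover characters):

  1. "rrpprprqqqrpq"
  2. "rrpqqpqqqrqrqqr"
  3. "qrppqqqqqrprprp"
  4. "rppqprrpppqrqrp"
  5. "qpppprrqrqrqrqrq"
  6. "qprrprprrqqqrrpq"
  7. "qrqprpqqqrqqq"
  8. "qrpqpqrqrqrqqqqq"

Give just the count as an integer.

1 → match
2 → match
3 → no match
4 → no match
5 → match
6 → match
7 → match
8 → match
Total matched: 6

6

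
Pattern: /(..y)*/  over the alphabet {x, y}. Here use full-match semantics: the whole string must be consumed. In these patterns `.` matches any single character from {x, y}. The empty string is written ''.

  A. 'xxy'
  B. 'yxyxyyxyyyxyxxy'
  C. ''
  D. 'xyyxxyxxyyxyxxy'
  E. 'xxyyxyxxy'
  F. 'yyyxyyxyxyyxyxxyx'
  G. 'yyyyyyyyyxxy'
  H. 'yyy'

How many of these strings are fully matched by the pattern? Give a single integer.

A → match
B → match
C → match
D → match
E → match
F → no match
G → match
H → match
Total matched: 7

7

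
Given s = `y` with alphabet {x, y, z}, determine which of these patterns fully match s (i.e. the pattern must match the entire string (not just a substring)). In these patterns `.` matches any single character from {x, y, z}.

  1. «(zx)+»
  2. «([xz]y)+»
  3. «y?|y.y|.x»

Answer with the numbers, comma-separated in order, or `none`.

3

1 → no match — must start with `zx`
2 → no match
3 → match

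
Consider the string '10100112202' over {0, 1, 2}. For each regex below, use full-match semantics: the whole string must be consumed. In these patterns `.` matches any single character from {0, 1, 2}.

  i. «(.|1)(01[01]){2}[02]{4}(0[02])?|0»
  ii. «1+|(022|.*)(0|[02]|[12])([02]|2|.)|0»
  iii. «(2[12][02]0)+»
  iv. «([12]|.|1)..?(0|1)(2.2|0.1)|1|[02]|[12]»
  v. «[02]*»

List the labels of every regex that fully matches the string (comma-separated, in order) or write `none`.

i → match
ii → match
iii → no match — must start with '2'
iv → no match
v → no match

i, ii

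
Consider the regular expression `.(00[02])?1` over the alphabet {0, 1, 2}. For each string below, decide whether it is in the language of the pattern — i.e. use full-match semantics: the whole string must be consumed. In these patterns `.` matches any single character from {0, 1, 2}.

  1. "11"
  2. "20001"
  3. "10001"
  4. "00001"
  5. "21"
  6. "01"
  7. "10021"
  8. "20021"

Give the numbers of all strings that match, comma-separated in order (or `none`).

1, 2, 3, 4, 5, 6, 7, 8

1. "11" → match
2. "20001" → match
3. "10001" → match
4. "00001" → match
5. "21" → match
6. "01" → match
7. "10021" → match
8. "20021" → match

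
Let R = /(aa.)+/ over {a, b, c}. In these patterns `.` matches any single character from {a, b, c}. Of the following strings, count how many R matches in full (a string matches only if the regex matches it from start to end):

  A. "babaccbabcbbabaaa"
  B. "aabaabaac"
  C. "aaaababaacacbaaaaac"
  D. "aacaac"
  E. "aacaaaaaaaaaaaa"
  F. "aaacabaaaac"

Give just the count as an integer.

3

A → no match — must start with "aa"
B → match
C → no match
D → match
E → match
F → no match
Total matched: 3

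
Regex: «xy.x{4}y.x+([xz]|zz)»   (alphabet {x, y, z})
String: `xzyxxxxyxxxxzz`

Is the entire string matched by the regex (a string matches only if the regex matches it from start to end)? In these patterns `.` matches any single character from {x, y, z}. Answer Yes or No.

Every match must start with `xy`, but `xzyxxxxyxxxxzz` does not.

No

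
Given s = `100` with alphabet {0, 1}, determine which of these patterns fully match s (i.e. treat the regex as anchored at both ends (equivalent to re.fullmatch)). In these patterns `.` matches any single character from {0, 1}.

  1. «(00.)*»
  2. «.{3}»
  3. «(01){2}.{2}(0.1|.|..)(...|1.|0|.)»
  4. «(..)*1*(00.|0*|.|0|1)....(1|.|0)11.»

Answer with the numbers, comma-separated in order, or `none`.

2

1 → no match
2 → match
3 → no match — must start with `01`
4 → no match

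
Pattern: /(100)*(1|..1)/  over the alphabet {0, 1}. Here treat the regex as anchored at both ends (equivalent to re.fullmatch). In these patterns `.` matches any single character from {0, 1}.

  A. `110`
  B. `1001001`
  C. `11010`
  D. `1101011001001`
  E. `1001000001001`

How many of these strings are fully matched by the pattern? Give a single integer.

A → no match — must end with `1`
B → match
C → no match — must end with `1`
D → no match
E → no match
Total matched: 1

1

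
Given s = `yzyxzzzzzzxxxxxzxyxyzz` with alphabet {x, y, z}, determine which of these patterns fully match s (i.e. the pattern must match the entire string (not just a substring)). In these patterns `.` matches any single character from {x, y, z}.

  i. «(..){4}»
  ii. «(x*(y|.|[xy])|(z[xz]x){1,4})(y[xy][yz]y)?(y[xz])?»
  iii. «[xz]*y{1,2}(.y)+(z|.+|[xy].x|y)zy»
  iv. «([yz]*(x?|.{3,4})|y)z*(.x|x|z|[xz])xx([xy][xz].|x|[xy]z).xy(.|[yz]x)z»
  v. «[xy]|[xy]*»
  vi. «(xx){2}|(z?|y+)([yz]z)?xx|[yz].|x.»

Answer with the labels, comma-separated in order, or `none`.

i → no match
ii → no match
iii → no match — must end with `zy`
iv → match
v → no match
vi → no match

iv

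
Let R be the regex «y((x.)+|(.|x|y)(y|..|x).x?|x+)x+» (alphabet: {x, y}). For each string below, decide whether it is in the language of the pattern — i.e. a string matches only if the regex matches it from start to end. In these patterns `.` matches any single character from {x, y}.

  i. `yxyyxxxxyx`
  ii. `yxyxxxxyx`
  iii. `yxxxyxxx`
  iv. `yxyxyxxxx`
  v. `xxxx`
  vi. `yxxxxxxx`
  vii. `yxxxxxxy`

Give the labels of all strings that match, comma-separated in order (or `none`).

iii, iv, vi

i → no match
ii → no match
iii → match
iv → match
v → no match — must start with `y`
vi → match
vii → no match — must end with `x`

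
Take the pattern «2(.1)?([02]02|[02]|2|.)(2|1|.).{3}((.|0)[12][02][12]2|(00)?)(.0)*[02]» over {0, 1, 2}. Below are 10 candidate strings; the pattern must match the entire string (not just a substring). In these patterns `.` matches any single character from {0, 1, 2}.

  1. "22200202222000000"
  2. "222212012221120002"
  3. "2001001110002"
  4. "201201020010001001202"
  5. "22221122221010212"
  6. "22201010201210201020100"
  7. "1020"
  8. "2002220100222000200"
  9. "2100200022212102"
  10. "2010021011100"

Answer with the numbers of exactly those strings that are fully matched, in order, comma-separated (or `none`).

1 → no match
2 → no match
3 → no match
4 → no match
5 → no match
6 → no match
7 → no match — must start with "2"
8 → no match
9 → no match
10 → match

10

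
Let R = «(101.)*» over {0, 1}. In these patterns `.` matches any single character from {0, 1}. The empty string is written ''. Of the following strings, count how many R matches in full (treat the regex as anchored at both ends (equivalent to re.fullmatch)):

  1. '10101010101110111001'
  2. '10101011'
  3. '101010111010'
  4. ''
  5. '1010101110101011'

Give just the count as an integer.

1 → no match
2 → match
3 → match
4 → match
5 → match
Total matched: 4

4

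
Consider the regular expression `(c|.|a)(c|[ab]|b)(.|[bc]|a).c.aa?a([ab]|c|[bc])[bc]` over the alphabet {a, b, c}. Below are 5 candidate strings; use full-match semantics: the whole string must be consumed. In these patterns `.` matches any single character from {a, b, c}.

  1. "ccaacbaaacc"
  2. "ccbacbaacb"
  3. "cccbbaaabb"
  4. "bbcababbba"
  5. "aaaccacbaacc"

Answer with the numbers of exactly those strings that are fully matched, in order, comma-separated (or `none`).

1 → match
2 → match
3 → no match
4 → no match
5 → no match

1, 2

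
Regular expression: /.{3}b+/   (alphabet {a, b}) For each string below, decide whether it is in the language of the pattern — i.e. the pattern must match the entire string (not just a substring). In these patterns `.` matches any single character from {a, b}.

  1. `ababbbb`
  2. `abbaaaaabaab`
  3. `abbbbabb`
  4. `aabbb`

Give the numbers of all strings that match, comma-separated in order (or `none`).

1 → match
2 → no match
3 → no match
4 → match

1, 4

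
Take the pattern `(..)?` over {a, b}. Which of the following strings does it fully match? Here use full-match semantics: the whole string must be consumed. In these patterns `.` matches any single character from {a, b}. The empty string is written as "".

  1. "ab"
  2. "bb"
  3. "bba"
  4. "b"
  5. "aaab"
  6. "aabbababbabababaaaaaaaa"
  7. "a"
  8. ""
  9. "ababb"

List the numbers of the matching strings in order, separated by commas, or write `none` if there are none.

1 → match
2 → match
3 → no match
4 → no match
5 → no match
6 → no match
7 → no match
8 → match
9 → no match

1, 2, 8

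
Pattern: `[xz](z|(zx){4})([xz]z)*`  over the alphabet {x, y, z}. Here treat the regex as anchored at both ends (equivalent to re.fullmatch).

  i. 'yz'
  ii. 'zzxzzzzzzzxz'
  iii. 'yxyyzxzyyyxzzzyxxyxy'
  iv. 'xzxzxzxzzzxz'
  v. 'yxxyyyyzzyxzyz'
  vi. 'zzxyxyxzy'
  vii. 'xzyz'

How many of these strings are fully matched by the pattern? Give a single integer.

i → no match
ii → match
iii → no match
iv → match
v → no match
vi → no match
vii → no match
Total matched: 2

2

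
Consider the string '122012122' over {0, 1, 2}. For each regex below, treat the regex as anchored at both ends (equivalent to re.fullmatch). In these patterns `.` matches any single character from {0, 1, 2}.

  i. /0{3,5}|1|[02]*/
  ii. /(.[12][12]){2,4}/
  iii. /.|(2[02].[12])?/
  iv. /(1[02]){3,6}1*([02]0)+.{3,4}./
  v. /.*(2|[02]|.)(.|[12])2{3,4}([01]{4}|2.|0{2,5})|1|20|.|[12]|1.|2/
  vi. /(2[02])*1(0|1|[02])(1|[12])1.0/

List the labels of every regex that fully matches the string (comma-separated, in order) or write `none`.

i → no match
ii → match
iii → no match
iv → no match
v → no match
vi → no match — must end with '0'

ii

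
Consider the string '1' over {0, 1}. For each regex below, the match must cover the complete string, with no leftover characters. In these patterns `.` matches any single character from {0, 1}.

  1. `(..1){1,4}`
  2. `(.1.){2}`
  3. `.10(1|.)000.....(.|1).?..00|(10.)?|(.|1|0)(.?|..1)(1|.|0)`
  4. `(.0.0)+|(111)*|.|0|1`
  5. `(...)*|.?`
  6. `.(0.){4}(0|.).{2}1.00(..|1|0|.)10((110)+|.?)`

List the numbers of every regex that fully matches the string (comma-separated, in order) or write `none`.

4, 5

1 → no match
2 → no match
3 → no match
4 → match
5 → match
6 → no match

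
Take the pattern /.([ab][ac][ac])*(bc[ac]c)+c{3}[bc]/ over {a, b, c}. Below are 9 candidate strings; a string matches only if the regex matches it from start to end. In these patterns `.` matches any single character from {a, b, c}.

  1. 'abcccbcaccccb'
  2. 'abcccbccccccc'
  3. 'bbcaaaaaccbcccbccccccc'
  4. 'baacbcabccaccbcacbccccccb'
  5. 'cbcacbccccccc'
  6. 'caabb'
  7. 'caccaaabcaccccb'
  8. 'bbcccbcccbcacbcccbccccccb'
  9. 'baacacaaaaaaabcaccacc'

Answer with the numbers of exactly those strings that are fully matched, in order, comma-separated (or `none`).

1, 2, 3, 4, 5, 7, 8

1 → match
2 → match
3 → match
4 → match
5 → match
6. 'caabb' → no match
7 → match
8 → match
9 → no match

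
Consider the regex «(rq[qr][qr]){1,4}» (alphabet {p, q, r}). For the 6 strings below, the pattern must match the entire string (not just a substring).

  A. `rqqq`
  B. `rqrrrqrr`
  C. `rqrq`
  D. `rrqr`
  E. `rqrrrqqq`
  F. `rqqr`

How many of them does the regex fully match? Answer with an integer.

A. `rqqq` → match
B. `rqrrrqrr` → match
C. `rqrq` → match
D. `rrqr` → no match — must start with `rq`
E. `rqrrrqqq` → match
F. `rqqr` → match
Total matched: 5

5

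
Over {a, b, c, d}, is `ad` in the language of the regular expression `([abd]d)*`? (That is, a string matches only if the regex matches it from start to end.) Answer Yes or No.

Yes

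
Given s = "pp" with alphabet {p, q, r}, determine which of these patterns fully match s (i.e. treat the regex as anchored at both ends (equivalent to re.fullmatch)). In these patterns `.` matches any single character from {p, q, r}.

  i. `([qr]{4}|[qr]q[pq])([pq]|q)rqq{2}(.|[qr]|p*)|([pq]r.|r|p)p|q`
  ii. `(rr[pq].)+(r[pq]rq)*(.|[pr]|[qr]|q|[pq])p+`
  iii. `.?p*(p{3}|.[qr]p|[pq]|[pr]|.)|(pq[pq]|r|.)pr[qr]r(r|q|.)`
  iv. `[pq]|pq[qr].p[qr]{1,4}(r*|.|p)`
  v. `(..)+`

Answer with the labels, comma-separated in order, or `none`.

i → match
ii → no match — must start with "rr"
iii → match
iv → no match
v → match

i, iii, v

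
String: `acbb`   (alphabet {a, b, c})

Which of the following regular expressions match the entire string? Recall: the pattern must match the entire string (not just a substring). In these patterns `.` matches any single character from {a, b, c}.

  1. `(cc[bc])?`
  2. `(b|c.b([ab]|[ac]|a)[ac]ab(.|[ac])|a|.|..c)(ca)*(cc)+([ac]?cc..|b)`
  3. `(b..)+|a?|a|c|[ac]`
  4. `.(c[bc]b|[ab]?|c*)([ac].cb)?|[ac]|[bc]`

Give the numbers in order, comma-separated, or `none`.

4

1 → no match
2 → no match
3 → no match
4 → match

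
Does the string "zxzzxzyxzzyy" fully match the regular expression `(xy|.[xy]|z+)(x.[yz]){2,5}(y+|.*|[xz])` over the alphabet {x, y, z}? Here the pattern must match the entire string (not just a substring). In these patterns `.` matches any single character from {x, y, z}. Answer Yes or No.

Yes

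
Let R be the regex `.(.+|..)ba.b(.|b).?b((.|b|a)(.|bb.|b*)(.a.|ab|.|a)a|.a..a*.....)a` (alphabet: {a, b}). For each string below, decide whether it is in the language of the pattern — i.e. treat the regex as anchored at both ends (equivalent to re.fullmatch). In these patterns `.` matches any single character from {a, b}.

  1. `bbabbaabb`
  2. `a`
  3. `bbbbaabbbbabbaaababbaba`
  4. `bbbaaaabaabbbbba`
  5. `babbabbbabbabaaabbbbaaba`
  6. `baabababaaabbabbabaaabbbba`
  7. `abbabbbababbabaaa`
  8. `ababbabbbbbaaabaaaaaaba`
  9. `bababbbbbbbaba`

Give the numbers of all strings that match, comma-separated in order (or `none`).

1 → no match — must end with `a`
2 → no match
3 → no match
4 → no match
5 → no match
6 → no match
7 → no match
8 → match
9 → no match

8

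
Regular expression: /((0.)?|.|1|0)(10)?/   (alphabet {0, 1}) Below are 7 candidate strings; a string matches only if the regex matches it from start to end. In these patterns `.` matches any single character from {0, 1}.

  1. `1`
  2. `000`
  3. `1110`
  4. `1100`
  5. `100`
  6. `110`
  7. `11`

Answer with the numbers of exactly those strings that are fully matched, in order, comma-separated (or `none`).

1, 6

1 → match
2 → no match
3 → no match
4 → no match
5 → no match
6 → match
7 → no match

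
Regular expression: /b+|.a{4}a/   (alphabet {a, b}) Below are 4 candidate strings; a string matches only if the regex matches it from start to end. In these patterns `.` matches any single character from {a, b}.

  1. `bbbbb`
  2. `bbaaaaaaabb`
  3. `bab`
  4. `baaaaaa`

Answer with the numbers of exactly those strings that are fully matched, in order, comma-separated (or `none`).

1 → match
2 → no match
3 → no match
4 → no match

1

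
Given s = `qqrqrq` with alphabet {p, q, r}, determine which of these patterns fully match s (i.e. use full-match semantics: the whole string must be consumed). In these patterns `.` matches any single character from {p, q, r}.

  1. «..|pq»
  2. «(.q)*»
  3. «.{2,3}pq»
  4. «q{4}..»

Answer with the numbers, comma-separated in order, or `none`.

2

1 → no match
2 → match
3 → no match — must end with `pq`
4 → no match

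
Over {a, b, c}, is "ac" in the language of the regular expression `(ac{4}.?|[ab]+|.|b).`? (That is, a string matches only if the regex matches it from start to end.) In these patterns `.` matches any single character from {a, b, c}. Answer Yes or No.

Yes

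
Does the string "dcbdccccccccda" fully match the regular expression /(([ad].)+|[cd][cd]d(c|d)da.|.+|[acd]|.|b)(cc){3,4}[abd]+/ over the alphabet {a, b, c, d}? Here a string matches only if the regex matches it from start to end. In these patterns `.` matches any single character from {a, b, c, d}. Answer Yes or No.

Yes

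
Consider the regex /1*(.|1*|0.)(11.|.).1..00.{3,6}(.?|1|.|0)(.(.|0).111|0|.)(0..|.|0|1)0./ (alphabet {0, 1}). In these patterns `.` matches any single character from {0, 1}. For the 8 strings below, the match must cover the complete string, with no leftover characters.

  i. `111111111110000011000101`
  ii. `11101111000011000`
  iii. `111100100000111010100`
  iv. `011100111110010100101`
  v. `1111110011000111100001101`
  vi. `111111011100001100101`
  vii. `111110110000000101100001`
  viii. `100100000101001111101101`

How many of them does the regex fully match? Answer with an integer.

7

i → match
ii → match
iii → match
iv → no match
v → match
vi → match
vii → match
viii → match
Total matched: 7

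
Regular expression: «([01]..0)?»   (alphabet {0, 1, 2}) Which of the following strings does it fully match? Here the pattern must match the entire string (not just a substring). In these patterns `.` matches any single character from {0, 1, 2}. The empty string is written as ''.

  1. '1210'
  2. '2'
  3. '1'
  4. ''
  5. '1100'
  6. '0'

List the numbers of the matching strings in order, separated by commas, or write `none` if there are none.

1 → match
2 → no match
3 → no match
4 → match
5 → match
6 → no match

1, 4, 5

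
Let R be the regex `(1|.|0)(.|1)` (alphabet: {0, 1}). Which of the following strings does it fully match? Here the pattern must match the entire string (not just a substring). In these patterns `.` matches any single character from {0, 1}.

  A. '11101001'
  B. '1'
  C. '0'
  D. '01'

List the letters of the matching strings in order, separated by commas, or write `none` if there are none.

A. '11101001' → no match
B. '1' → no match
C. '0' → no match
D. '01' → match

D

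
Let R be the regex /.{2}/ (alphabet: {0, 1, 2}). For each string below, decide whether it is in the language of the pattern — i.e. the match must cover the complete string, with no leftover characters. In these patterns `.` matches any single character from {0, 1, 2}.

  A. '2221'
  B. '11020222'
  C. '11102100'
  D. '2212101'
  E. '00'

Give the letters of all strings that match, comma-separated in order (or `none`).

E

A → no match
B → no match
C → no match
D → no match
E → match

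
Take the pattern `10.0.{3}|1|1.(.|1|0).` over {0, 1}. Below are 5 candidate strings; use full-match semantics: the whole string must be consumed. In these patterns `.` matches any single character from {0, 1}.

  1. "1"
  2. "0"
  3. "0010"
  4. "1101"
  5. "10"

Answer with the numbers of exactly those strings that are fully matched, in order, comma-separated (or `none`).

1, 4

1 → match
2 → no match
3 → no match
4 → match
5 → no match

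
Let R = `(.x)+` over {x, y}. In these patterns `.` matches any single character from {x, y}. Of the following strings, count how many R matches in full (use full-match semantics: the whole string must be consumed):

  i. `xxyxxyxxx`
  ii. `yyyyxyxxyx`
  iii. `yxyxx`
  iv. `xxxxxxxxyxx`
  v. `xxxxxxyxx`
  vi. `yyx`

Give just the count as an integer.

0

i → no match
ii → no match
iii → no match
iv → no match
v → no match
vi → no match
Total matched: 0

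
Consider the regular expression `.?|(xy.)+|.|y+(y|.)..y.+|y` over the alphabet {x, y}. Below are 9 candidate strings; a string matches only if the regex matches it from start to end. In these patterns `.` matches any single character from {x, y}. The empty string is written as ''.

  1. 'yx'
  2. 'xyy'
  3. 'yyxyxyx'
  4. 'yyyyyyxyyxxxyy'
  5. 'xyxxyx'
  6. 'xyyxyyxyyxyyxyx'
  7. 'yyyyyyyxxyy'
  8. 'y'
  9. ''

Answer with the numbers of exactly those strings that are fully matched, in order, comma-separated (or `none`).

2, 3, 4, 5, 6, 7, 8, 9

1. 'yx' → no match
2. 'xyy' → match
3. 'yyxyxyx' → match
4 → match
5. 'xyxxyx' → match
6 → match
7. 'yyyyyyyxxyy' → match
8. 'y' → match
9. '' → match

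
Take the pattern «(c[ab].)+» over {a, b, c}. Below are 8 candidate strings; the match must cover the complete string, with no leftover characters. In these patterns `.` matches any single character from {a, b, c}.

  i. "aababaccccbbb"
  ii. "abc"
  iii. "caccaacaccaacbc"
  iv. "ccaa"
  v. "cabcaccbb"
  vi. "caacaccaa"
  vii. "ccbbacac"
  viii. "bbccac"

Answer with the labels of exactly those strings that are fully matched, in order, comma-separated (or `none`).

iii, v, vi

i → no match — must start with "c"
ii → no match — must start with "c"
iii → match
iv → no match
v → match
vi → match
vii → no match
viii → no match — must start with "c"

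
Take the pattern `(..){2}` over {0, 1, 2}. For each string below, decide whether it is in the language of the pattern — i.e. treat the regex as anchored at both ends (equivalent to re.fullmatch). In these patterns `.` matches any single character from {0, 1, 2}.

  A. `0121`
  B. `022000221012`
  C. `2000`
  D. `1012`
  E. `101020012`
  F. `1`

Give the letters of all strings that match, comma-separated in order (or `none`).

A. `0121` → match
B. `022000221012` → no match
C. `2000` → match
D. `1012` → match
E. `101020012` → no match
F. `1` → no match

A, C, D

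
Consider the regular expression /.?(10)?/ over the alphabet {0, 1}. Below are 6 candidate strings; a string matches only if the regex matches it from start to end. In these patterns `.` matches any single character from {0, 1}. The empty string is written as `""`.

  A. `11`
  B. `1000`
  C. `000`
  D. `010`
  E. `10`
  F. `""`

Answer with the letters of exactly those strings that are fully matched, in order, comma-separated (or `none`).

D, E, F

A → no match
B → no match
C → no match
D → match
E → match
F → match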